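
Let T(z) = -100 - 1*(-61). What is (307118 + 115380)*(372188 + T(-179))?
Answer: 157232208202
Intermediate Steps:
T(z) = -39 (T(z) = -100 + 61 = -39)
(307118 + 115380)*(372188 + T(-179)) = (307118 + 115380)*(372188 - 39) = 422498*372149 = 157232208202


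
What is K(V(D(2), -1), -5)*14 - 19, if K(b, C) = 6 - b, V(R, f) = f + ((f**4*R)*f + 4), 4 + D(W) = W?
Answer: -5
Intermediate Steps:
D(W) = -4 + W
V(R, f) = 4 + f + R*f**5 (V(R, f) = f + ((R*f**4)*f + 4) = f + (R*f**5 + 4) = f + (4 + R*f**5) = 4 + f + R*f**5)
K(V(D(2), -1), -5)*14 - 19 = (6 - (4 - 1 + (-4 + 2)*(-1)**5))*14 - 19 = (6 - (4 - 1 - 2*(-1)))*14 - 19 = (6 - (4 - 1 + 2))*14 - 19 = (6 - 1*5)*14 - 19 = (6 - 5)*14 - 19 = 1*14 - 19 = 14 - 19 = -5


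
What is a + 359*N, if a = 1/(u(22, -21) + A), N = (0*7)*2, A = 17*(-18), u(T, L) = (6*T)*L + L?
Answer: -1/3099 ≈ -0.00032268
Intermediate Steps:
u(T, L) = L + 6*L*T (u(T, L) = 6*L*T + L = L + 6*L*T)
A = -306
N = 0 (N = 0*2 = 0)
a = -1/3099 (a = 1/(-21*(1 + 6*22) - 306) = 1/(-21*(1 + 132) - 306) = 1/(-21*133 - 306) = 1/(-2793 - 306) = 1/(-3099) = -1/3099 ≈ -0.00032268)
a + 359*N = -1/3099 + 359*0 = -1/3099 + 0 = -1/3099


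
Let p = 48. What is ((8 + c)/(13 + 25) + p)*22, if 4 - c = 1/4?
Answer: 80773/76 ≈ 1062.8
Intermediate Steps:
c = 15/4 (c = 4 - 1/4 = 4 - 1*¼ = 4 - ¼ = 15/4 ≈ 3.7500)
((8 + c)/(13 + 25) + p)*22 = ((8 + 15/4)/(13 + 25) + 48)*22 = ((47/4)/38 + 48)*22 = ((47/4)*(1/38) + 48)*22 = (47/152 + 48)*22 = (7343/152)*22 = 80773/76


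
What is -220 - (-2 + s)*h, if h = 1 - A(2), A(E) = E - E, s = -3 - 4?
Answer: -211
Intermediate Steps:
s = -7
A(E) = 0
h = 1 (h = 1 - 1*0 = 1 + 0 = 1)
-220 - (-2 + s)*h = -220 - (-2 - 7) = -220 - (-9) = -220 - 1*(-9) = -220 + 9 = -211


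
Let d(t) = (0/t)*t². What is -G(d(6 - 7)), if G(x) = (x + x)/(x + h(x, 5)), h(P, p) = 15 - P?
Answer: 0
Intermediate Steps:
d(t) = 0 (d(t) = 0*t² = 0)
G(x) = 2*x/15 (G(x) = (x + x)/(x + (15 - x)) = (2*x)/15 = (2*x)*(1/15) = 2*x/15)
-G(d(6 - 7)) = -2*0/15 = -1*0 = 0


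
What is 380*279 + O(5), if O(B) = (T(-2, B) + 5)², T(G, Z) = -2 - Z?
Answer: 106024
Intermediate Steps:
O(B) = (3 - B)² (O(B) = ((-2 - B) + 5)² = (3 - B)²)
380*279 + O(5) = 380*279 + (-3 + 5)² = 106020 + 2² = 106020 + 4 = 106024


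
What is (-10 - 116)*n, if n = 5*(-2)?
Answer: 1260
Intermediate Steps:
n = -10
(-10 - 116)*n = (-10 - 116)*(-10) = -126*(-10) = 1260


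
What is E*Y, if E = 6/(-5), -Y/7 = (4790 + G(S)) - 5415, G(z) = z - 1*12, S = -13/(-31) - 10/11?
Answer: -9130128/1705 ≈ -5354.9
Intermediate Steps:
S = -167/341 (S = -13*(-1/31) - 10*1/11 = 13/31 - 10/11 = -167/341 ≈ -0.48974)
G(z) = -12 + z (G(z) = z - 12 = -12 + z)
Y = 1521688/341 (Y = -7*((4790 + (-12 - 167/341)) - 5415) = -7*((4790 - 4259/341) - 5415) = -7*(1629131/341 - 5415) = -7*(-217384/341) = 1521688/341 ≈ 4462.4)
E = -6/5 (E = 6*(-1/5) = -6/5 ≈ -1.2000)
E*Y = -6/5*1521688/341 = -9130128/1705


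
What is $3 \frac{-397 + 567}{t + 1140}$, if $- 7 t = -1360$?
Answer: $\frac{357}{934} \approx 0.38223$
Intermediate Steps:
$t = \frac{1360}{7}$ ($t = \left(- \frac{1}{7}\right) \left(-1360\right) = \frac{1360}{7} \approx 194.29$)
$3 \frac{-397 + 567}{t + 1140} = 3 \frac{-397 + 567}{\frac{1360}{7} + 1140} = 3 \frac{170}{\frac{9340}{7}} = 3 \cdot 170 \cdot \frac{7}{9340} = 3 \cdot \frac{119}{934} = \frac{357}{934}$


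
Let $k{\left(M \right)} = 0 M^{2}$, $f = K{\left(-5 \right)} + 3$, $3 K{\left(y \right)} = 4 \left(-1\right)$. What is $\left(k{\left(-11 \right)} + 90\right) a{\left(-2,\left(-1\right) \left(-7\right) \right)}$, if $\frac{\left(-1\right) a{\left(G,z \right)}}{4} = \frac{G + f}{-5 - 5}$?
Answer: $-12$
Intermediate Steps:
$K{\left(y \right)} = - \frac{4}{3}$ ($K{\left(y \right)} = \frac{4 \left(-1\right)}{3} = \frac{1}{3} \left(-4\right) = - \frac{4}{3}$)
$f = \frac{5}{3}$ ($f = - \frac{4}{3} + 3 = \frac{5}{3} \approx 1.6667$)
$a{\left(G,z \right)} = \frac{2}{3} + \frac{2 G}{5}$ ($a{\left(G,z \right)} = - 4 \frac{G + \frac{5}{3}}{-5 - 5} = - 4 \frac{\frac{5}{3} + G}{-10} = - 4 \left(\frac{5}{3} + G\right) \left(- \frac{1}{10}\right) = - 4 \left(- \frac{1}{6} - \frac{G}{10}\right) = \frac{2}{3} + \frac{2 G}{5}$)
$k{\left(M \right)} = 0$
$\left(k{\left(-11 \right)} + 90\right) a{\left(-2,\left(-1\right) \left(-7\right) \right)} = \left(0 + 90\right) \left(\frac{2}{3} + \frac{2}{5} \left(-2\right)\right) = 90 \left(\frac{2}{3} - \frac{4}{5}\right) = 90 \left(- \frac{2}{15}\right) = -12$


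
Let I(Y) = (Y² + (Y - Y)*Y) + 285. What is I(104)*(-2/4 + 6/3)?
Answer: 33303/2 ≈ 16652.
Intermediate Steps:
I(Y) = 285 + Y² (I(Y) = (Y² + 0*Y) + 285 = (Y² + 0) + 285 = Y² + 285 = 285 + Y²)
I(104)*(-2/4 + 6/3) = (285 + 104²)*(-2/4 + 6/3) = (285 + 10816)*(-2*¼ + 6*(⅓)) = 11101*(-½ + 2) = 11101*(3/2) = 33303/2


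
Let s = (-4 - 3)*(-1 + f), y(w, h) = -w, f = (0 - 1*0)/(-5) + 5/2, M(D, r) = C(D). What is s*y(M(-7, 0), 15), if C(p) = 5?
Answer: 105/2 ≈ 52.500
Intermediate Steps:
M(D, r) = 5
f = 5/2 (f = (0 + 0)*(-⅕) + 5*(½) = 0*(-⅕) + 5/2 = 0 + 5/2 = 5/2 ≈ 2.5000)
s = -21/2 (s = (-4 - 3)*(-1 + 5/2) = -7*3/2 = -21/2 ≈ -10.500)
s*y(M(-7, 0), 15) = -(-21)*5/2 = -21/2*(-5) = 105/2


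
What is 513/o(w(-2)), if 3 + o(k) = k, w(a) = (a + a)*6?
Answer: -19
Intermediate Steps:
w(a) = 12*a (w(a) = (2*a)*6 = 12*a)
o(k) = -3 + k
513/o(w(-2)) = 513/(-3 + 12*(-2)) = 513/(-3 - 24) = 513/(-27) = 513*(-1/27) = -19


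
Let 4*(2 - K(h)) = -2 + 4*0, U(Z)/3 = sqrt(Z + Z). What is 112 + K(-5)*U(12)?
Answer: 112 + 15*sqrt(6) ≈ 148.74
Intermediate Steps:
U(Z) = 3*sqrt(2)*sqrt(Z) (U(Z) = 3*sqrt(Z + Z) = 3*sqrt(2*Z) = 3*(sqrt(2)*sqrt(Z)) = 3*sqrt(2)*sqrt(Z))
K(h) = 5/2 (K(h) = 2 - (-2 + 4*0)/4 = 2 - (-2 + 0)/4 = 2 - 1/4*(-2) = 2 + 1/2 = 5/2)
112 + K(-5)*U(12) = 112 + 5*(3*sqrt(2)*sqrt(12))/2 = 112 + 5*(3*sqrt(2)*(2*sqrt(3)))/2 = 112 + 5*(6*sqrt(6))/2 = 112 + 15*sqrt(6)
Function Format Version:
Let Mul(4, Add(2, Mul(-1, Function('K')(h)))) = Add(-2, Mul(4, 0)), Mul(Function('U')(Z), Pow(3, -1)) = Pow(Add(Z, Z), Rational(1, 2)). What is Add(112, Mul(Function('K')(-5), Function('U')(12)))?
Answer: Add(112, Mul(15, Pow(6, Rational(1, 2)))) ≈ 148.74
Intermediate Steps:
Function('U')(Z) = Mul(3, Pow(2, Rational(1, 2)), Pow(Z, Rational(1, 2))) (Function('U')(Z) = Mul(3, Pow(Add(Z, Z), Rational(1, 2))) = Mul(3, Pow(Mul(2, Z), Rational(1, 2))) = Mul(3, Mul(Pow(2, Rational(1, 2)), Pow(Z, Rational(1, 2)))) = Mul(3, Pow(2, Rational(1, 2)), Pow(Z, Rational(1, 2))))
Function('K')(h) = Rational(5, 2) (Function('K')(h) = Add(2, Mul(Rational(-1, 4), Add(-2, Mul(4, 0)))) = Add(2, Mul(Rational(-1, 4), Add(-2, 0))) = Add(2, Mul(Rational(-1, 4), -2)) = Add(2, Rational(1, 2)) = Rational(5, 2))
Add(112, Mul(Function('K')(-5), Function('U')(12))) = Add(112, Mul(Rational(5, 2), Mul(3, Pow(2, Rational(1, 2)), Pow(12, Rational(1, 2))))) = Add(112, Mul(Rational(5, 2), Mul(3, Pow(2, Rational(1, 2)), Mul(2, Pow(3, Rational(1, 2)))))) = Add(112, Mul(Rational(5, 2), Mul(6, Pow(6, Rational(1, 2))))) = Add(112, Mul(15, Pow(6, Rational(1, 2))))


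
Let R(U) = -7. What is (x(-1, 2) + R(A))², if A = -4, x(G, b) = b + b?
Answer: 9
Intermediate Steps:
x(G, b) = 2*b
(x(-1, 2) + R(A))² = (2*2 - 7)² = (4 - 7)² = (-3)² = 9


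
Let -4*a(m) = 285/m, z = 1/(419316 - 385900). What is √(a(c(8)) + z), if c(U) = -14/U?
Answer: √556919151026/116956 ≈ 6.3808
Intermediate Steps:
z = 1/33416 ≈ 2.9926e-5
a(m) = -285/(4*m)
√(a(c(8)) + z) = √(-285/(4*((-14/8))) + 1/33416) = √(-285/(4*((-14*⅛))) + 1/33416) = √(-285/(4*(-7/4)) + 1/33416) = √(-285/4*(-4/7) + 1/33416) = √(285/7 + 1/33416) = √(9523567/233912) = √556919151026/116956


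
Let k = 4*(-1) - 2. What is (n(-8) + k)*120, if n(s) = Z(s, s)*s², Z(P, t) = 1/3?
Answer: 1840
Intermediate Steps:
Z(P, t) = ⅓
k = -6 (k = -4 - 2 = -6)
n(s) = s²/3
(n(-8) + k)*120 = ((⅓)*(-8)² - 6)*120 = ((⅓)*64 - 6)*120 = (64/3 - 6)*120 = (46/3)*120 = 1840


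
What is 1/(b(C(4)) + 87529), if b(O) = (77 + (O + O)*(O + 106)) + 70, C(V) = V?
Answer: 1/88556 ≈ 1.1292e-5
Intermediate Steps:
b(O) = 147 + 2*O*(106 + O) (b(O) = (77 + (2*O)*(106 + O)) + 70 = (77 + 2*O*(106 + O)) + 70 = 147 + 2*O*(106 + O))
1/(b(C(4)) + 87529) = 1/((147 + 2*4**2 + 212*4) + 87529) = 1/((147 + 2*16 + 848) + 87529) = 1/((147 + 32 + 848) + 87529) = 1/(1027 + 87529) = 1/88556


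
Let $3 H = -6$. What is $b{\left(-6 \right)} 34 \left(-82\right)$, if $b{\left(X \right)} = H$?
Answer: $5576$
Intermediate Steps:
$H = -2$ ($H = \frac{1}{3} \left(-6\right) = -2$)
$b{\left(X \right)} = -2$
$b{\left(-6 \right)} 34 \left(-82\right) = \left(-2\right) 34 \left(-82\right) = \left(-68\right) \left(-82\right) = 5576$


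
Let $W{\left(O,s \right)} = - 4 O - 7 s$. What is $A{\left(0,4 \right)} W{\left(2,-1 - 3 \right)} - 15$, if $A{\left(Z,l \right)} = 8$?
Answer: $145$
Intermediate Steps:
$W{\left(O,s \right)} = - 7 s - 4 O$
$A{\left(0,4 \right)} W{\left(2,-1 - 3 \right)} - 15 = 8 \left(- 7 \left(-1 - 3\right) - 8\right) - 15 = 8 \left(\left(-7\right) \left(-4\right) - 8\right) - 15 = 8 \left(28 - 8\right) - 15 = 8 \cdot 20 - 15 = 160 - 15 = 145$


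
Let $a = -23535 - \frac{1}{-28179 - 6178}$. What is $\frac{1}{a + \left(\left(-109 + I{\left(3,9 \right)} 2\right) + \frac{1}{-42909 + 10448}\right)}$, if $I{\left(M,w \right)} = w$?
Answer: $- \frac{1115262577}{26349193646098} \approx -4.2326 \cdot 10^{-5}$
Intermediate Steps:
$a = - \frac{808591994}{34357}$ ($a = -23535 - \frac{1}{-34357} = -23535 - - \frac{1}{34357} = -23535 + \frac{1}{34357} = - \frac{808591994}{34357} \approx -23535.0$)
$\frac{1}{a + \left(\left(-109 + I{\left(3,9 \right)} 2\right) + \frac{1}{-42909 + 10448}\right)} = \frac{1}{- \frac{808591994}{34357} + \left(\left(-109 + 9 \cdot 2\right) + \frac{1}{-42909 + 10448}\right)} = \frac{1}{- \frac{808591994}{34357} + \left(\left(-109 + 18\right) + \frac{1}{-32461}\right)} = \frac{1}{- \frac{808591994}{34357} - \frac{2953952}{32461}} = \frac{1}{- \frac{26349193646098}{1115262577}} = - \frac{1115262577}{26349193646098}$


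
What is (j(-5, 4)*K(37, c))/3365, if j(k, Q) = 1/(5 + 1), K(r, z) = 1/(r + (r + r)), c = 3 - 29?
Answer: 1/2241090 ≈ 4.4621e-7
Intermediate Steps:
c = -26
K(r, z) = 1/(3*r) (K(r, z) = 1/(r + 2*r) = 1/(3*r))
j(k, Q) = ⅙ (j(k, Q) = 1/6 = ⅙)
(j(-5, 4)*K(37, c))/3365 = (((⅓)/37)/6)/3365 = (((⅓)*(1/37))/6)*(1/3365) = ((⅙)*(1/111))*(1/3365) = (1/666)*(1/3365) = 1/2241090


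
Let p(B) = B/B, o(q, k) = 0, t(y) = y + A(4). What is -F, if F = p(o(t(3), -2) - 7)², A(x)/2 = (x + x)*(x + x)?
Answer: -1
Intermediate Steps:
A(x) = 8*x² (A(x) = 2*((x + x)*(x + x)) = 2*((2*x)*(2*x)) = 2*(4*x²) = 8*x²)
t(y) = 128 + y (t(y) = y + 8*4² = y + 8*16 = y + 128 = 128 + y)
p(B) = 1
F = 1 (F = 1² = 1)
-F = -1*1 = -1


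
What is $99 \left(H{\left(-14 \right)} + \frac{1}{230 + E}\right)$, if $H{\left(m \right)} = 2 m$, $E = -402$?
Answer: $- \frac{476883}{172} \approx -2772.6$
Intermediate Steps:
$99 \left(H{\left(-14 \right)} + \frac{1}{230 + E}\right) = 99 \left(2 \left(-14\right) + \frac{1}{230 - 402}\right) = 99 \left(-28 + \frac{1}{-172}\right) = 99 \left(-28 - \frac{1}{172}\right) = 99 \left(- \frac{4817}{172}\right) = - \frac{476883}{172}$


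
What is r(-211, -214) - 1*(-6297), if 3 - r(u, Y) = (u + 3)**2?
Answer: -36964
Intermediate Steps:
r(u, Y) = 3 - (3 + u)**2 (r(u, Y) = 3 - (u + 3)**2 = 3 - (3 + u)**2)
r(-211, -214) - 1*(-6297) = (3 - (3 - 211)**2) - 1*(-6297) = (3 - 1*(-208)**2) + 6297 = (3 - 1*43264) + 6297 = (3 - 43264) + 6297 = -43261 + 6297 = -36964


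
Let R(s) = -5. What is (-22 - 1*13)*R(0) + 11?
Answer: 186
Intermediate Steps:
(-22 - 1*13)*R(0) + 11 = (-22 - 1*13)*(-5) + 11 = (-22 - 13)*(-5) + 11 = -35*(-5) + 11 = 175 + 11 = 186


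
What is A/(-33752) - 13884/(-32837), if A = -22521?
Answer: 1208134845/1108314424 ≈ 1.0901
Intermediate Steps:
A/(-33752) - 13884/(-32837) = -22521/(-33752) - 13884/(-32837) = -22521*(-1/33752) - 13884*(-1/32837) = 22521/33752 + 13884/32837 = 1208134845/1108314424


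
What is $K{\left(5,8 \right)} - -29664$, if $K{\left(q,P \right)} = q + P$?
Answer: $29677$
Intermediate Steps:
$K{\left(q,P \right)} = P + q$
$K{\left(5,8 \right)} - -29664 = \left(8 + 5\right) - -29664 = 13 + 29664 = 29677$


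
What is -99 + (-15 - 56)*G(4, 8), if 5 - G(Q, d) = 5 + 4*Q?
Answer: 1037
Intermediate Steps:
G(Q, d) = -4*Q (G(Q, d) = 5 - (5 + 4*Q) = 5 + (-5 - 4*Q) = -4*Q)
-99 + (-15 - 56)*G(4, 8) = -99 + (-15 - 56)*(-4*4) = -99 - 71*(-16) = -99 + 1136 = 1037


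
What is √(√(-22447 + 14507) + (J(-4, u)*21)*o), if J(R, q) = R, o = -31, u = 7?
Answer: √(2604 + 2*I*√1985) ≈ 51.037 + 0.873*I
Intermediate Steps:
√(√(-22447 + 14507) + (J(-4, u)*21)*o) = √(√(-22447 + 14507) - 4*21*(-31)) = √(√(-7940) - 84*(-31)) = √(2*I*√1985 + 2604) = √(2604 + 2*I*√1985)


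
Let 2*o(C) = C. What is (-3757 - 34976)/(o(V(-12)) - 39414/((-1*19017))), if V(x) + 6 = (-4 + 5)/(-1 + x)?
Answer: 6383740662/159193 ≈ 40101.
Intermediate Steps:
V(x) = -6 + 1/(-1 + x) (V(x) = -6 + (-4 + 5)/(-1 + x) = -6 + 1/(-1 + x))
o(C) = C/2
(-3757 - 34976)/(o(V(-12)) - 39414/((-1*19017))) = (-3757 - 34976)/(((7 - 6*(-12))/(-1 - 12))/2 - 39414/((-1*19017))) = -38733/(((7 + 72)/(-13))/2 - 39414/(-19017)) = -38733/((-1/13*79)/2 - 39414*(-1/19017)) = -38733/((½)*(-79/13) + 13138/6339) = -38733/(-79/26 + 13138/6339) = -38733/(-159193/164814) = -38733*(-164814/159193) = 6383740662/159193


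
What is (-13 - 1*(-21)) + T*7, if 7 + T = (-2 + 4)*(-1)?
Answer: -55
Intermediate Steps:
T = -9 (T = -7 + (-2 + 4)*(-1) = -7 + 2*(-1) = -7 - 2 = -9)
(-13 - 1*(-21)) + T*7 = (-13 - 1*(-21)) - 9*7 = (-13 + 21) - 63 = 8 - 63 = -55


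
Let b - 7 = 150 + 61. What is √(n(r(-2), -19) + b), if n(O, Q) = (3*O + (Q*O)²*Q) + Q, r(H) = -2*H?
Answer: I*√109533 ≈ 330.96*I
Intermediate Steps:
n(O, Q) = Q + 3*O + O²*Q³ (n(O, Q) = (3*O + (O*Q)²*Q) + Q = (3*O + (O²*Q²)*Q) + Q = (3*O + O²*Q³) + Q = Q + 3*O + O²*Q³)
b = 218 (b = 7 + (150 + 61) = 7 + 211 = 218)
√(n(r(-2), -19) + b) = √((-19 + 3*(-2*(-2)) + (-2*(-2))²*(-19)³) + 218) = √((-19 + 3*4 + 4²*(-6859)) + 218) = √((-19 + 12 + 16*(-6859)) + 218) = √((-19 + 12 - 109744) + 218) = √(-109751 + 218) = √(-109533) = I*√109533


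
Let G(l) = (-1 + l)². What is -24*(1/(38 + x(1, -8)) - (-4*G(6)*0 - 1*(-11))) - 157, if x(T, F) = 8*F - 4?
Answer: 539/5 ≈ 107.80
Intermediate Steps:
x(T, F) = -4 + 8*F
-24*(1/(38 + x(1, -8)) - (-4*G(6)*0 - 1*(-11))) - 157 = -24*(1/(38 + (-4 + 8*(-8))) - (-4*(-1 + 6)²*0 - 1*(-11))) - 157 = -24*(1/(38 + (-4 - 64)) - (-4*5²*0 + 11)) - 157 = -24*(1/(38 - 68) - (-4*25*0 + 11)) - 157 = -24*(1/(-30) - (-100*0 + 11)) - 157 = -24*(-1/30 - (0 + 11)) - 157 = -24*(-1/30 - 1*11) - 157 = -24*(-1/30 - 11) - 157 = -24*(-331/30) - 157 = 1324/5 - 157 = 539/5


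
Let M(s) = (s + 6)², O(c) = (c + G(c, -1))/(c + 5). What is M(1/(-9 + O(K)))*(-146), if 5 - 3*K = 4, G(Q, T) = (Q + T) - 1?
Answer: -6938504/1369 ≈ -5068.3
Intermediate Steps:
G(Q, T) = -1 + Q + T
K = ⅓ (K = 5/3 - ⅓*4 = 5/3 - 4/3 = ⅓ ≈ 0.33333)
O(c) = (-2 + 2*c)/(5 + c) (O(c) = (c + (-1 + c - 1))/(c + 5) = (c + (-2 + c))/(5 + c) = (-2 + 2*c)/(5 + c))
M(s) = (6 + s)²
M(1/(-9 + O(K)))*(-146) = (6 + 1/(-9 + 2*(-1 + ⅓)/(5 + ⅓)))²*(-146) = (6 + 1/(-9 + 2*(-⅔)/(16/3)))²*(-146) = (6 + 1/(-9 + 2*(3/16)*(-⅔)))²*(-146) = (6 + 1/(-9 - ¼))²*(-146) = (6 + 1/(-37/4))²*(-146) = (6 - 4/37)²*(-146) = (218/37)²*(-146) = (47524/1369)*(-146) = -6938504/1369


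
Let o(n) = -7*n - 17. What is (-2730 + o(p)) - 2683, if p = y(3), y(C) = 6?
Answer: -5472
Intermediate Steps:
p = 6
o(n) = -17 - 7*n
(-2730 + o(p)) - 2683 = (-2730 + (-17 - 7*6)) - 2683 = (-2730 + (-17 - 42)) - 2683 = (-2730 - 59) - 2683 = -2789 - 2683 = -5472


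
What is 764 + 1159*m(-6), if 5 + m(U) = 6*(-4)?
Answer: -32847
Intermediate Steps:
m(U) = -29 (m(U) = -5 + 6*(-4) = -5 - 24 = -29)
764 + 1159*m(-6) = 764 + 1159*(-29) = 764 - 33611 = -32847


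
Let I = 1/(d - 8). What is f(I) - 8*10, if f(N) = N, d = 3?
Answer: -401/5 ≈ -80.200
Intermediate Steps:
I = -⅕ (I = 1/(3 - 8) = 1/(-5) = -⅕ ≈ -0.20000)
f(I) - 8*10 = -⅕ - 8*10 = -⅕ - 1*80 = -⅕ - 80 = -401/5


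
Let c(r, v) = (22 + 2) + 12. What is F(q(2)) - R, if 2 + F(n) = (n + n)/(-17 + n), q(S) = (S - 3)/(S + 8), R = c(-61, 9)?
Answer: -6496/171 ≈ -37.988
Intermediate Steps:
c(r, v) = 36 (c(r, v) = 24 + 12 = 36)
R = 36
q(S) = (-3 + S)/(8 + S)
F(n) = -2 + 2*n/(-17 + n) (F(n) = -2 + (n + n)/(-17 + n) = -2 + (2*n)/(-17 + n) = -2 + 2*n/(-17 + n))
F(q(2)) - R = 34/(-17 + (-3 + 2)/(8 + 2)) - 1*36 = 34/(-17 - 1/10) - 36 = 34/(-17 + (⅒)*(-1)) - 36 = 34/(-17 - ⅒) - 36 = 34/(-171/10) - 36 = 34*(-10/171) - 36 = -340/171 - 36 = -6496/171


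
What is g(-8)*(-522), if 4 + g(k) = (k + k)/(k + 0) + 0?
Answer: 1044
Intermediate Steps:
g(k) = -2 (g(k) = -4 + ((k + k)/(k + 0) + 0) = -4 + ((2*k)/k + 0) = -4 + (2 + 0) = -4 + 2 = -2)
g(-8)*(-522) = -2*(-522) = 1044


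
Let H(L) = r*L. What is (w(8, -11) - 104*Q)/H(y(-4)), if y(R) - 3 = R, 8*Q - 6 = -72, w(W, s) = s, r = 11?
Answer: -77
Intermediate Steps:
Q = -33/4 (Q = ¾ + (⅛)*(-72) = ¾ - 9 = -33/4 ≈ -8.2500)
y(R) = 3 + R
H(L) = 11*L
(w(8, -11) - 104*Q)/H(y(-4)) = (-11 - 104*(-33/4))/((11*(3 - 4))) = (-11 + 858)/((11*(-1))) = 847/(-11) = 847*(-1/11) = -77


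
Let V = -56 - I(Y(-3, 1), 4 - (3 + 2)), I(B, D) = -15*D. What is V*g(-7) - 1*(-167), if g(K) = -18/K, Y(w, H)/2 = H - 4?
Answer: -109/7 ≈ -15.571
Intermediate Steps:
Y(w, H) = -8 + 2*H (Y(w, H) = 2*(H - 4) = 2*(-4 + H) = -8 + 2*H)
V = -71 (V = -56 - (-15)*(4 - (3 + 2)) = -56 - (-15)*(4 - 1*5) = -56 - (-15)*(4 - 5) = -56 - (-15)*(-1) = -56 - 1*15 = -56 - 15 = -71)
V*g(-7) - 1*(-167) = -(-1278)/(-7) - 1*(-167) = -(-1278)*(-1)/7 + 167 = -71*18/7 + 167 = -1278/7 + 167 = -109/7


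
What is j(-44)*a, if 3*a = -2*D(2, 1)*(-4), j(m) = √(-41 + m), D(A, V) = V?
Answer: 8*I*√85/3 ≈ 24.585*I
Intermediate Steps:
a = 8/3 (a = (-2*1*(-4))/3 = (-2*(-4))/3 = (⅓)*8 = 8/3 ≈ 2.6667)
j(-44)*a = √(-41 - 44)*(8/3) = √(-85)*(8/3) = (I*√85)*(8/3) = 8*I*√85/3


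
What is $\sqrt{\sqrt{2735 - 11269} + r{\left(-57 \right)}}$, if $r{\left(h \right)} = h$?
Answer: $\sqrt{-57 + i \sqrt{8534}} \approx 5.0769 + 9.0981 i$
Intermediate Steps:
$\sqrt{\sqrt{2735 - 11269} + r{\left(-57 \right)}} = \sqrt{\sqrt{2735 - 11269} - 57} = \sqrt{\sqrt{-8534} - 57} = \sqrt{i \sqrt{8534} - 57} = \sqrt{-57 + i \sqrt{8534}}$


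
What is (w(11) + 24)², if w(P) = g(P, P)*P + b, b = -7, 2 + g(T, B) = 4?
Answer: 1521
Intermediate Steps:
g(T, B) = 2 (g(T, B) = -2 + 4 = 2)
w(P) = -7 + 2*P (w(P) = 2*P - 7 = -7 + 2*P)
(w(11) + 24)² = ((-7 + 2*11) + 24)² = ((-7 + 22) + 24)² = (15 + 24)² = 39² = 1521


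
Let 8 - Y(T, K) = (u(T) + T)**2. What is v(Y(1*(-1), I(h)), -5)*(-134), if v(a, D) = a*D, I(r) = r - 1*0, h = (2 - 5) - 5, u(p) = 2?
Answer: 4690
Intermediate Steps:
h = -8 (h = -3 - 5 = -8)
I(r) = r (I(r) = r + 0 = r)
Y(T, K) = 8 - (2 + T)**2
v(a, D) = D*a
v(Y(1*(-1), I(h)), -5)*(-134) = -5*(8 - (2 + 1*(-1))**2)*(-134) = -5*(8 - (2 - 1)**2)*(-134) = -5*(8 - 1*1**2)*(-134) = -5*(8 - 1*1)*(-134) = -5*(8 - 1)*(-134) = -5*7*(-134) = -35*(-134) = 4690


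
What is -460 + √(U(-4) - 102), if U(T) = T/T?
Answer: -460 + I*√101 ≈ -460.0 + 10.05*I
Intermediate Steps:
U(T) = 1
-460 + √(U(-4) - 102) = -460 + √(1 - 102) = -460 + √(-101) = -460 + I*√101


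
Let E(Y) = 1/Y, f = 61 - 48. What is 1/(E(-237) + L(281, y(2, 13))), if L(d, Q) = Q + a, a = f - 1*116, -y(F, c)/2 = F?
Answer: -237/25360 ≈ -0.0093454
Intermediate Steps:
y(F, c) = -2*F
f = 13
a = -103 (a = 13 - 1*116 = 13 - 116 = -103)
L(d, Q) = -103 + Q (L(d, Q) = Q - 103 = -103 + Q)
1/(E(-237) + L(281, y(2, 13))) = 1/(1/(-237) + (-103 - 2*2)) = 1/(-1/237 + (-103 - 4)) = 1/(-1/237 - 107) = 1/(-25360/237) = -237/25360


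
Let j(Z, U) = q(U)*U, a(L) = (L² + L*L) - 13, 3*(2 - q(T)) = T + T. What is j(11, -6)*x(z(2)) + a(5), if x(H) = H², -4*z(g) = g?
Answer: 28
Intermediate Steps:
q(T) = 2 - 2*T/3 (q(T) = 2 - (T + T)/3 = 2 - 2*T/3)
z(g) = -g/4
a(L) = -13 + 2*L² (a(L) = (L² + L²) - 13 = 2*L² - 13 = -13 + 2*L²)
j(Z, U) = U*(2 - 2*U/3) (j(Z, U) = (2 - 2*U/3)*U = U*(2 - 2*U/3))
j(11, -6)*x(z(2)) + a(5) = ((⅔)*(-6)*(3 - 1*(-6)))*(-¼*2)² + (-13 + 2*5²) = ((⅔)*(-6)*(3 + 6))*(-½)² + (-13 + 2*25) = ((⅔)*(-6)*9)*(¼) + (-13 + 50) = -36*¼ + 37 = -9 + 37 = 28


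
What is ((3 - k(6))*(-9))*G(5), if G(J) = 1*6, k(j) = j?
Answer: 162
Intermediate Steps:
G(J) = 6
((3 - k(6))*(-9))*G(5) = ((3 - 1*6)*(-9))*6 = ((3 - 6)*(-9))*6 = -3*(-9)*6 = 27*6 = 162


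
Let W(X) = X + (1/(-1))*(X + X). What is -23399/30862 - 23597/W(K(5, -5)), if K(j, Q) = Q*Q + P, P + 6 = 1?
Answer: 363891317/308620 ≈ 1179.1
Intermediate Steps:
P = -5 (P = -6 + 1 = -5)
K(j, Q) = -5 + Q² (K(j, Q) = Q*Q - 5 = Q² - 5 = -5 + Q²)
W(X) = -X (W(X) = X + (1*(-1))*(2*X) = X - 2*X = -X)
-23399/30862 - 23597/W(K(5, -5)) = -23399/30862 - 23597*(-1/(-5 + (-5)²)) = -23399*1/30862 - 23597*(-1/(-5 + 25)) = -23399/30862 - 23597/((-1*20)) = -23399/30862 - 23597/(-20) = -23399/30862 - 23597*(-1/20) = -23399/30862 + 23597/20 = 363891317/308620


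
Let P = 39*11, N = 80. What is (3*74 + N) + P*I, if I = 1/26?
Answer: 637/2 ≈ 318.50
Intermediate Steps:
I = 1/26 ≈ 0.038462
P = 429
(3*74 + N) + P*I = (3*74 + 80) + 429*(1/26) = (222 + 80) + 33/2 = 302 + 33/2 = 637/2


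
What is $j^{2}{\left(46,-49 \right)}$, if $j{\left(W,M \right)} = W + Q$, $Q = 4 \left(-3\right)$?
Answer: $1156$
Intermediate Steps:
$Q = -12$
$j{\left(W,M \right)} = -12 + W$ ($j{\left(W,M \right)} = W - 12 = -12 + W$)
$j^{2}{\left(46,-49 \right)} = \left(-12 + 46\right)^{2} = 34^{2} = 1156$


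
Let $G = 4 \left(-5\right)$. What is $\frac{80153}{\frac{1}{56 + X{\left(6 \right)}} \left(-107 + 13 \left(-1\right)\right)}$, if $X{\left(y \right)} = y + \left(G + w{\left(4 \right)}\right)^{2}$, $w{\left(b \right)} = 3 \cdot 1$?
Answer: $- \frac{9377901}{40} \approx -2.3445 \cdot 10^{5}$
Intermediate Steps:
$G = -20$
$w{\left(b \right)} = 3$
$X{\left(y \right)} = 289 + y$ ($X{\left(y \right)} = y + \left(-20 + 3\right)^{2} = y + \left(-17\right)^{2} = y + 289 = 289 + y$)
$\frac{80153}{\frac{1}{56 + X{\left(6 \right)}} \left(-107 + 13 \left(-1\right)\right)} = \frac{80153}{\frac{1}{56 + \left(289 + 6\right)} \left(-107 + 13 \left(-1\right)\right)} = \frac{80153}{\frac{1}{56 + 295} \left(-107 - 13\right)} = \frac{80153}{\frac{1}{351} \left(-120\right)} = \frac{80153}{- \frac{40}{117}} = 80153 \left(- \frac{117}{40}\right) = - \frac{9377901}{40}$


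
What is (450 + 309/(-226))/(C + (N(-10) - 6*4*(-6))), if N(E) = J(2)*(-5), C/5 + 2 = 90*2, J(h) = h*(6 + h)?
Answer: 33797/71868 ≈ 0.47026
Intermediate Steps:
C = 890 (C = -10 + 5*(90*2) = -10 + 5*180 = -10 + 900 = 890)
N(E) = -80 (N(E) = (2*(6 + 2))*(-5) = (2*8)*(-5) = 16*(-5) = -80)
(450 + 309/(-226))/(C + (N(-10) - 6*4*(-6))) = (450 + 309/(-226))/(890 + (-80 - 6*4*(-6))) = (450 + 309*(-1/226))/(890 + (-80 - 24*(-6))) = (450 - 309/226)/(890 + (-80 - 1*(-144))) = 101391/(226*(890 + (-80 + 144))) = 101391/(226*(890 + 64)) = (101391/226)/954 = (101391/226)*(1/954) = 33797/71868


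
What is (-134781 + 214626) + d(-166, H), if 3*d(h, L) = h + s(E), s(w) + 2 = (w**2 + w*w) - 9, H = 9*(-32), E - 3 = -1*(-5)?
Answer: 239486/3 ≈ 79829.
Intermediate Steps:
E = 8 (E = 3 - 1*(-5) = 3 + 5 = 8)
H = -288
s(w) = -11 + 2*w**2 (s(w) = -2 + ((w**2 + w*w) - 9) = -2 + ((w**2 + w**2) - 9) = -2 + (2*w**2 - 9) = -2 + (-9 + 2*w**2) = -11 + 2*w**2)
d(h, L) = 39 + h/3 (d(h, L) = (h + (-11 + 2*8**2))/3 = (h + (-11 + 2*64))/3 = (h + (-11 + 128))/3 = (h + 117)/3 = (117 + h)/3 = 39 + h/3)
(-134781 + 214626) + d(-166, H) = (-134781 + 214626) + (39 + (1/3)*(-166)) = 79845 + (39 - 166/3) = 79845 - 49/3 = 239486/3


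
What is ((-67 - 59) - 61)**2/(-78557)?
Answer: -2057/4621 ≈ -0.44514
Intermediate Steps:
((-67 - 59) - 61)**2/(-78557) = (-126 - 61)**2*(-1/78557) = (-187)**2*(-1/78557) = 34969*(-1/78557) = -2057/4621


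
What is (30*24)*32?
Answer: 23040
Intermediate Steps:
(30*24)*32 = 720*32 = 23040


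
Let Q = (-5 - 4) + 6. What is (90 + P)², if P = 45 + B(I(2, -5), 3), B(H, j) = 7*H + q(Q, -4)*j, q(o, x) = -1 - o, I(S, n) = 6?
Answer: 33489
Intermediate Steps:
Q = -3 (Q = -9 + 6 = -3)
B(H, j) = 2*j + 7*H (B(H, j) = 7*H + (-1 - 1*(-3))*j = 7*H + (-1 + 3)*j = 7*H + 2*j = 2*j + 7*H)
P = 93 (P = 45 + (2*3 + 7*6) = 45 + (6 + 42) = 45 + 48 = 93)
(90 + P)² = (90 + 93)² = 183² = 33489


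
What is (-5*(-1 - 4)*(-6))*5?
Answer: -750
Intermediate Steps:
(-5*(-1 - 4)*(-6))*5 = (-5*(-5)*(-6))*5 = (25*(-6))*5 = -150*5 = -750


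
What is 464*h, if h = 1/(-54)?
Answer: -232/27 ≈ -8.5926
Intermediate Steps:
h = -1/54 ≈ -0.018519
464*h = 464*(-1/54) = -232/27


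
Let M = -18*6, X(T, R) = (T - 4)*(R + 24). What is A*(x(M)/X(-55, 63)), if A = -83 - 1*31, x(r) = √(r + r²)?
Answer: 228*√321/1711 ≈ 2.3875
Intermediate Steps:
X(T, R) = (-4 + T)*(24 + R)
M = -108
A = -114 (A = -83 - 31 = -114)
A*(x(M)/X(-55, 63)) = -114*√(-108*(1 - 108))/(-96 - 4*63 + 24*(-55) + 63*(-55)) = -114*√(-108*(-107))/(-96 - 252 - 1320 - 3465) = -114*√11556/(-5133) = -114*6*√321*(-1)/5133 = -(-228)*√321/1711 = 228*√321/1711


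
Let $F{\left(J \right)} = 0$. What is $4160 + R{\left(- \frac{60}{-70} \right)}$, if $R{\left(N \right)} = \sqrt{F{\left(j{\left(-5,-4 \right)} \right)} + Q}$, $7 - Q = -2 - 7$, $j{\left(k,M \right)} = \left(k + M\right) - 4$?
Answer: $4164$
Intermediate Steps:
$j{\left(k,M \right)} = -4 + M + k$ ($j{\left(k,M \right)} = \left(M + k\right) - 4 = -4 + M + k$)
$Q = 16$ ($Q = 7 - \left(-2 - 7\right) = 7 - -9 = 7 + 9 = 16$)
$R{\left(N \right)} = 4$ ($R{\left(N \right)} = \sqrt{0 + 16} = \sqrt{16} = 4$)
$4160 + R{\left(- \frac{60}{-70} \right)} = 4160 + 4 = 4164$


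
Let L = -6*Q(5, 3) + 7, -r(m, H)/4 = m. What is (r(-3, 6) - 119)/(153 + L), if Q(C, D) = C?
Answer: -107/130 ≈ -0.82308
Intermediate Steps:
r(m, H) = -4*m
L = -23 (L = -6*5 + 7 = -30 + 7 = -23)
(r(-3, 6) - 119)/(153 + L) = (-4*(-3) - 119)/(153 - 23) = (12 - 119)/130 = (1/130)*(-107) = -107/130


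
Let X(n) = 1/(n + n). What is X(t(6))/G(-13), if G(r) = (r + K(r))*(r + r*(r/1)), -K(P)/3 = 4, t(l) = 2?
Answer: -1/15600 ≈ -6.4103e-5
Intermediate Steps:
K(P) = -12 (K(P) = -3*4 = -12)
X(n) = 1/(2*n)
G(r) = (-12 + r)*(r + r²) (G(r) = (r - 12)*(r + r*(r/1)) = (-12 + r)*(r + r*(r*1)) = (-12 + r)*(r + r*r) = (-12 + r)*(r + r²))
X(t(6))/G(-13) = ((½)/2)/((-13*(-12 + (-13)² - 11*(-13)))) = ((½)*(½))/((-13*(-12 + 169 + 143))) = 1/(4*((-13*300))) = (¼)/(-3900) = (¼)*(-1/3900) = -1/15600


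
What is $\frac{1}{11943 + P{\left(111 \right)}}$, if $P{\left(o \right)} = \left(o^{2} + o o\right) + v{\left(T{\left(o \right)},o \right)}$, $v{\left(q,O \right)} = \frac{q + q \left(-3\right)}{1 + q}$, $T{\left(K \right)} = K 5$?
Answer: $\frac{278}{10170075} \approx 2.7335 \cdot 10^{-5}$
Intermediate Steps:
$T{\left(K \right)} = 5 K$
$v{\left(q,O \right)} = - \frac{2 q}{1 + q}$ ($v{\left(q,O \right)} = \frac{q - 3 q}{1 + q} = \frac{\left(-2\right) q}{1 + q} = - \frac{2 q}{1 + q}$)
$P{\left(o \right)} = 2 o^{2} - \frac{10 o}{1 + 5 o}$ ($P{\left(o \right)} = \left(o^{2} + o o\right) - \frac{2 \cdot 5 o}{1 + 5 o} = \left(o^{2} + o^{2}\right) - \frac{10 o}{1 + 5 o} = 2 o^{2} - \frac{10 o}{1 + 5 o}$)
$\frac{1}{11943 + P{\left(111 \right)}} = \frac{1}{11943 + 2 \cdot 111 \frac{1}{1 + 5 \cdot 111} \left(-5 + 111 \left(1 + 5 \cdot 111\right)\right)} = \frac{1}{11943 + 2 \cdot 111 \frac{1}{1 + 555} \left(-5 + 111 \left(1 + 555\right)\right)} = \frac{1}{11943 + 2 \cdot 111 \cdot \frac{1}{556} \left(-5 + 111 \cdot 556\right)} = \frac{1}{11943 + 2 \cdot 111 \cdot \frac{1}{556} \left(-5 + 61716\right)} = \frac{1}{11943 + 2 \cdot 111 \cdot \frac{1}{556} \cdot 61711} = \frac{1}{11943 + \frac{6849921}{278}} = \frac{1}{\frac{10170075}{278}} = \frac{278}{10170075}$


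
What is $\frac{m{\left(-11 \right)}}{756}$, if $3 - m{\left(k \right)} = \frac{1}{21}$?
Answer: $\frac{31}{7938} \approx 0.0039053$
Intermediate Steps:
$m{\left(k \right)} = \frac{62}{21}$ ($m{\left(k \right)} = 3 - \frac{1}{21} = \frac{62}{21}$)
$\frac{m{\left(-11 \right)}}{756} = \frac{62}{21 \cdot 756} = \frac{62}{21} \cdot \frac{1}{756} = \frac{31}{7938}$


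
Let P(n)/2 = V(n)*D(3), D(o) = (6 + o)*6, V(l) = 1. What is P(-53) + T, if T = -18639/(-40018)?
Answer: 4340583/40018 ≈ 108.47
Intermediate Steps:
T = 18639/40018 (T = -18639*(-1/40018) = 18639/40018 ≈ 0.46577)
D(o) = 36 + 6*o
P(n) = 108 (P(n) = 2*(1*(36 + 6*3)) = 2*(1*(36 + 18)) = 2*(1*54) = 2*54 = 108)
P(-53) + T = 108 + 18639/40018 = 4340583/40018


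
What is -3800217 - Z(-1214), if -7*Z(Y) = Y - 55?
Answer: -26602788/7 ≈ -3.8004e+6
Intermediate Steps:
Z(Y) = 55/7 - Y/7 (Z(Y) = -(Y - 55)/7 = -(-55 + Y)/7 = 55/7 - Y/7)
-3800217 - Z(-1214) = -3800217 - (55/7 - ⅐*(-1214)) = -3800217 - (55/7 + 1214/7) = -3800217 - 1*1269/7 = -3800217 - 1269/7 = -26602788/7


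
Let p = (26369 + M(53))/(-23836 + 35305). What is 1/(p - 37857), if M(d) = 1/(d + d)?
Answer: -405238/15340163261 ≈ -2.6417e-5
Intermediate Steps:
M(d) = 1/(2*d)
p = 931705/405238 (p = (26369 + (½)/53)/(-23836 + 35305) = (26369 + (½)*(1/53))/11469 = (26369 + 1/106)*(1/11469) = (2795115/106)*(1/11469) = 931705/405238 ≈ 2.2992)
1/(p - 37857) = 1/(931705/405238 - 37857) = 1/(-15340163261/405238) = -405238/15340163261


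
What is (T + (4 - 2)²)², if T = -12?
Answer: 64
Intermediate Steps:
(T + (4 - 2)²)² = (-12 + (4 - 2)²)² = (-12 + 2²)² = (-12 + 4)² = (-8)² = 64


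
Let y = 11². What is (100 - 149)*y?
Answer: -5929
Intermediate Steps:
y = 121
(100 - 149)*y = (100 - 149)*121 = -49*121 = -5929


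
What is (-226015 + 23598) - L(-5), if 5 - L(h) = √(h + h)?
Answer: -202422 + I*√10 ≈ -2.0242e+5 + 3.1623*I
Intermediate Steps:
L(h) = 5 - √2*√h (L(h) = 5 - √(h + h) = 5 - √(2*h) = 5 - √2*√h)
(-226015 + 23598) - L(-5) = (-226015 + 23598) - (5 - √2*√(-5)) = -202417 - (5 - √2*I*√5) = -202417 - (5 - I*√10) = -202417 + (-5 + I*√10) = -202422 + I*√10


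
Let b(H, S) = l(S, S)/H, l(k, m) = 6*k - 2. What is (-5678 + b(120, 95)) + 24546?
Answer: 283091/15 ≈ 18873.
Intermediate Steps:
l(k, m) = -2 + 6*k
b(H, S) = (-2 + 6*S)/H
(-5678 + b(120, 95)) + 24546 = (-5678 + 2*(-1 + 3*95)/120) + 24546 = (-5678 + 2*(1/120)*(-1 + 285)) + 24546 = (-5678 + 2*(1/120)*284) + 24546 = (-5678 + 71/15) + 24546 = -85099/15 + 24546 = 283091/15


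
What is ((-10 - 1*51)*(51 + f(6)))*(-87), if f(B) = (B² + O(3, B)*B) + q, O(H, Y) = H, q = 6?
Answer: 589077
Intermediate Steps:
f(B) = 6 + B² + 3*B (f(B) = (B² + 3*B) + 6 = 6 + B² + 3*B)
((-10 - 1*51)*(51 + f(6)))*(-87) = ((-10 - 1*51)*(51 + (6 + 6² + 3*6)))*(-87) = ((-10 - 51)*(51 + (6 + 36 + 18)))*(-87) = -61*(51 + 60)*(-87) = -61*111*(-87) = -6771*(-87) = 589077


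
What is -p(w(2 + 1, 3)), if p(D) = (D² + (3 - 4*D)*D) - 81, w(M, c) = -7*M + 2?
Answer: 1221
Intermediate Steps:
w(M, c) = 2 - 7*M
p(D) = -81 + D² + D*(3 - 4*D) (p(D) = (D² + D*(3 - 4*D)) - 81 = -81 + D² + D*(3 - 4*D))
-p(w(2 + 1, 3)) = -(-81 - 3*(2 - 7*(2 + 1))² + 3*(2 - 7*(2 + 1))) = -(-81 - 3*(2 - 7*3)² + 3*(2 - 7*3)) = -(-81 - 3*(2 - 21)² + 3*(2 - 21)) = -(-81 - 3*(-19)² + 3*(-19)) = -(-81 - 3*361 - 57) = -(-81 - 1083 - 57) = -1*(-1221) = 1221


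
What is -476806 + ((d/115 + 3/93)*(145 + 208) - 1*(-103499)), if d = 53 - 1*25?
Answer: -1330492456/3565 ≈ -3.7321e+5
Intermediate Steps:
d = 28 (d = 53 - 25 = 28)
-476806 + ((d/115 + 3/93)*(145 + 208) - 1*(-103499)) = -476806 + ((28/115 + 3/93)*(145 + 208) - 1*(-103499)) = -476806 + ((28*(1/115) + 3*(1/93))*353 + 103499) = -476806 + ((28/115 + 1/31)*353 + 103499) = -476806 + ((983/3565)*353 + 103499) = -476806 + (346999/3565 + 103499) = -476806 + 369320934/3565 = -1330492456/3565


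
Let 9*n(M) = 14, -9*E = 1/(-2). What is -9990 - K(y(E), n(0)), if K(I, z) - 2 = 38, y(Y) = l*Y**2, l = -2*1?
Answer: -10030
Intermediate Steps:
E = 1/18 (E = -1/9/(-2) = -1/9*(-1/2) = 1/18 ≈ 0.055556)
n(M) = 14/9 (n(M) = (1/9)*14 = 14/9)
l = -2
y(Y) = -2*Y**2
K(I, z) = 40 (K(I, z) = 2 + 38 = 40)
-9990 - K(y(E), n(0)) = -9990 - 1*40 = -9990 - 40 = -10030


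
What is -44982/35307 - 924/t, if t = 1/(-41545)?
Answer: 150594471342/3923 ≈ 3.8388e+7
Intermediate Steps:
t = -1/41545 ≈ -2.4070e-5
-44982/35307 - 924/t = -44982/35307 - 924/(-1/41545) = -44982*1/35307 - 924*(-41545) = -4998/3923 + 38387580 = 150594471342/3923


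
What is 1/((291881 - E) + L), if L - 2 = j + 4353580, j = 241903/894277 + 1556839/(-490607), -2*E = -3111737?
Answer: 877477112278/2711045912837980707 ≈ 3.2367e-7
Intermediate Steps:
E = 3111737/2 (E = -1/2*(-3111737) = 3111737/2 ≈ 1.5559e+6)
j = -1273566005282/438738556139 (j = 241903*(1/894277) + 1556839*(-1/490607) = 241903/894277 - 1556839/490607 = -1273566005282/438738556139 ≈ -2.9028)
L = 1910083007146734616/438738556139 (L = 2 + (-1273566005282/438738556139 + 4353580) = 2 + 1910082129669622338/438738556139 = 1910083007146734616/438738556139 ≈ 4.3536e+6)
1/((291881 - E) + L) = 1/((291881 - 1*3111737/2) + 1910083007146734616/438738556139) = 1/((291881 - 3111737/2) + 1910083007146734616/438738556139) = 1/(-2527975/2 + 1910083007146734616/438738556139) = 1/(2711045912837980707/877477112278) = 877477112278/2711045912837980707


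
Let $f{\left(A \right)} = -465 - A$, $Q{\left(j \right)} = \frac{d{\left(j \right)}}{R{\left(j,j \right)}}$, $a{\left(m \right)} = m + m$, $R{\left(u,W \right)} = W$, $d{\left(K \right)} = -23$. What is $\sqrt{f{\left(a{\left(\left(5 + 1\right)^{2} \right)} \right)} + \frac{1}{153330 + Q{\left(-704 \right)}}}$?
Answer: $\frac{i \sqrt{6257113820728968041}}{107944343} \approx 23.173 i$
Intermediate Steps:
$a{\left(m \right)} = 2 m$
$Q{\left(j \right)} = - \frac{23}{j}$
$\sqrt{f{\left(a{\left(\left(5 + 1\right)^{2} \right)} \right)} + \frac{1}{153330 + Q{\left(-704 \right)}}} = \sqrt{\left(-465 - 2 \left(5 + 1\right)^{2}\right) + \frac{1}{153330 - \frac{23}{-704}}} = \sqrt{\left(-465 - 2 \cdot 6^{2}\right) + \frac{1}{153330 - - \frac{23}{704}}} = \sqrt{\left(-465 - 2 \cdot 36\right) + \frac{1}{153330 + \frac{23}{704}}} = \sqrt{\left(-465 - 72\right) + \frac{1}{\frac{107944343}{704}}} = \sqrt{\left(-465 - 72\right) + \frac{704}{107944343}} = \sqrt{-537 + \frac{704}{107944343}} = \sqrt{- \frac{57966111487}{107944343}} = \frac{i \sqrt{6257113820728968041}}{107944343}$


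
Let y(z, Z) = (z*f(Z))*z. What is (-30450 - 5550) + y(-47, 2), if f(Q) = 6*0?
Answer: -36000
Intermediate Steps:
f(Q) = 0
y(z, Z) = 0 (y(z, Z) = (z*0)*z = 0*z = 0)
(-30450 - 5550) + y(-47, 2) = (-30450 - 5550) + 0 = -36000 + 0 = -36000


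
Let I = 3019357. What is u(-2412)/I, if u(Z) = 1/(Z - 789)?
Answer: -1/9664961757 ≈ -1.0347e-10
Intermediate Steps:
u(Z) = 1/(-789 + Z)
u(-2412)/I = 1/(-789 - 2412*3019357) = (1/3019357)/(-3201) = -1/3201*1/3019357 = -1/9664961757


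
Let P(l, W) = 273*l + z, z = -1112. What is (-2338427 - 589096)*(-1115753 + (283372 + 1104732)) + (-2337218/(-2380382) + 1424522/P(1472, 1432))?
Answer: -190144157262147036230397/238480951052 ≈ -7.9731e+11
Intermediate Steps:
P(l, W) = -1112 + 273*l (P(l, W) = 273*l - 1112 = -1112 + 273*l)
(-2338427 - 589096)*(-1115753 + (283372 + 1104732)) + (-2337218/(-2380382) + 1424522/P(1472, 1432)) = (-2338427 - 589096)*(-1115753 + (283372 + 1104732)) + (-2337218/(-2380382) + 1424522/(-1112 + 273*1472)) = -2927523*(-1115753 + 1388104) + (-2337218*(-1/2380382) + 1424522/(-1112 + 401856)) = -2927523*272351 + (1168609/1190191 + 1424522/400744) = -797313816573 + (1168609/1190191 + 1424522*(1/400744)) = -797313816573 + (1168609/1190191 + 712261/200372) = -797313816573 + 1081883154399/238480951052 = -190144157262147036230397/238480951052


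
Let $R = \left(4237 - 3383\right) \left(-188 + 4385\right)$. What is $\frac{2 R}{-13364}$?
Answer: $- \frac{1792119}{3341} \approx -536.4$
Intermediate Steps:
$R = 3584238$ ($R = 854 \cdot 4197 = 3584238$)
$\frac{2 R}{-13364} = \frac{2 \cdot 3584238}{-13364} = 7168476 \left(- \frac{1}{13364}\right) = - \frac{1792119}{3341}$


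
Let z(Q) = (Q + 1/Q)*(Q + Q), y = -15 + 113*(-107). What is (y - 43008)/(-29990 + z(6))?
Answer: 27557/14958 ≈ 1.8423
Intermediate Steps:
y = -12106 (y = -15 - 12091 = -12106)
z(Q) = 2*Q*(Q + 1/Q) (z(Q) = (Q + 1/Q)*(2*Q) = 2*Q*(Q + 1/Q))
(y - 43008)/(-29990 + z(6)) = (-12106 - 43008)/(-29990 + (2 + 2*6²)) = -55114/(-29990 + (2 + 2*36)) = -55114/(-29990 + (2 + 72)) = -55114/(-29990 + 74) = -55114/(-29916) = -55114*(-1/29916) = 27557/14958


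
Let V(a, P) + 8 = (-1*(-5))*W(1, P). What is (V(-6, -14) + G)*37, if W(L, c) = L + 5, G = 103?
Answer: 4625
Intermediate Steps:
W(L, c) = 5 + L
V(a, P) = 22 (V(a, P) = -8 + (-1*(-5))*(5 + 1) = -8 + 5*6 = -8 + 30 = 22)
(V(-6, -14) + G)*37 = (22 + 103)*37 = 125*37 = 4625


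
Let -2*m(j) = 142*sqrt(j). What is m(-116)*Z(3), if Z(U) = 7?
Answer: -994*I*sqrt(29) ≈ -5352.9*I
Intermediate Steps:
m(j) = -71*sqrt(j)
m(-116)*Z(3) = -142*I*sqrt(29)*7 = -994*I*sqrt(29)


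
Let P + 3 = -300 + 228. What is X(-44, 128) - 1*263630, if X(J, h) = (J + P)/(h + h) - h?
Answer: -67522167/256 ≈ -2.6376e+5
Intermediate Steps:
P = -75 (P = -3 + (-300 + 228) = -3 - 72 = -75)
X(J, h) = -h + (-75 + J)/(2*h) (X(J, h) = (J - 75)/(h + h) - h = (-75 + J)/((2*h)) - h = (-75 + J)*(1/(2*h)) - h = (-75 + J)/(2*h) - h = -h + (-75 + J)/(2*h))
X(-44, 128) - 1*263630 = (½)*(-75 - 44 - 2*128²)/128 - 1*263630 = (½)*(1/128)*(-75 - 44 - 2*16384) - 263630 = (½)*(1/128)*(-75 - 44 - 32768) - 263630 = (½)*(1/128)*(-32887) - 263630 = -32887/256 - 263630 = -67522167/256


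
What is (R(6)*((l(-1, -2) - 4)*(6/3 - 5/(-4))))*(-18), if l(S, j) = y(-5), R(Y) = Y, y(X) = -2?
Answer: 2106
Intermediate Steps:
l(S, j) = -2
(R(6)*((l(-1, -2) - 4)*(6/3 - 5/(-4))))*(-18) = (6*((-2 - 4)*(6/3 - 5/(-4))))*(-18) = (6*(-6*(6*(⅓) - 5*(-¼))))*(-18) = (6*(-6*(2 + 5/4)))*(-18) = (6*(-6*13/4))*(-18) = (6*(-39/2))*(-18) = -117*(-18) = 2106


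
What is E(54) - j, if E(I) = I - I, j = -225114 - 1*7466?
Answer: 232580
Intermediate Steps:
j = -232580 (j = -225114 - 7466 = -232580)
E(I) = 0
E(54) - j = 0 - 1*(-232580) = 0 + 232580 = 232580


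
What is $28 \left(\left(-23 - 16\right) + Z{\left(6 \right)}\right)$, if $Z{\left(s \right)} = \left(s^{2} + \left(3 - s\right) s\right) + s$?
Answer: $-420$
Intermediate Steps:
$Z{\left(s \right)} = s + s^{2} + s \left(3 - s\right)$ ($Z{\left(s \right)} = \left(s^{2} + s \left(3 - s\right)\right) + s = s + s^{2} + s \left(3 - s\right)$)
$28 \left(\left(-23 - 16\right) + Z{\left(6 \right)}\right) = 28 \left(\left(-23 - 16\right) + 4 \cdot 6\right) = 28 \left(\left(-23 - 16\right) + 24\right) = 28 \left(-39 + 24\right) = 28 \left(-15\right) = -420$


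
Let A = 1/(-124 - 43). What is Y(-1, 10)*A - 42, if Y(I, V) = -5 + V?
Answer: -7019/167 ≈ -42.030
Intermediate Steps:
A = -1/167 (A = 1/(-167) = -1/167 ≈ -0.0059880)
Y(-1, 10)*A - 42 = (-5 + 10)*(-1/167) - 42 = 5*(-1/167) - 42 = -5/167 - 42 = -7019/167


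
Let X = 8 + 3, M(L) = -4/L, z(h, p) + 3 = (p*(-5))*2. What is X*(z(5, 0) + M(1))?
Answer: -77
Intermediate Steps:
z(h, p) = -3 - 10*p (z(h, p) = -3 + (p*(-5))*2 = -3 - 5*p*2 = -3 - 10*p)
X = 11
X*(z(5, 0) + M(1)) = 11*((-3 - 10*0) - 4/1) = 11*((-3 + 0) - 4*1) = 11*(-3 - 4) = 11*(-7) = -77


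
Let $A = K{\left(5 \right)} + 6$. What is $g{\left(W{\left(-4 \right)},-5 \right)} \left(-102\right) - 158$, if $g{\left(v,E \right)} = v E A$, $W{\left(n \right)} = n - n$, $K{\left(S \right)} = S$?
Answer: $-158$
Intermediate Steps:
$W{\left(n \right)} = 0$
$A = 11$ ($A = 5 + 6 = 11$)
$g{\left(v,E \right)} = 11 E v$ ($g{\left(v,E \right)} = v E 11 = E v 11 = 11 E v$)
$g{\left(W{\left(-4 \right)},-5 \right)} \left(-102\right) - 158 = 11 \left(-5\right) 0 \left(-102\right) - 158 = 0 \left(-102\right) - 158 = 0 - 158 = -158$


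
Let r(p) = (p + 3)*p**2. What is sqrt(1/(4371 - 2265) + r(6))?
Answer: sqrt(17740970)/234 ≈ 18.000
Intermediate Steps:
r(p) = p**2*(3 + p) (r(p) = (3 + p)*p**2 = p**2*(3 + p))
sqrt(1/(4371 - 2265) + r(6)) = sqrt(1/(4371 - 2265) + 6**2*(3 + 6)) = sqrt(1/2106 + 36*9) = sqrt(1/2106 + 324) = sqrt(682345/2106) = sqrt(17740970)/234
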